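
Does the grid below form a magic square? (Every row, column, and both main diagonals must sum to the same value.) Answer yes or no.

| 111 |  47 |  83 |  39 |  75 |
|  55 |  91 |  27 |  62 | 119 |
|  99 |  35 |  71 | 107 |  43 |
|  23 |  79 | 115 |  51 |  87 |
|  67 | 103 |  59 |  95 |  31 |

No — anti-diagonal sums to 354 but column 3 sums to 355.

Row 1: 111 + 47 + 83 + 39 + 75 = 355.
Row 2: 55 + 91 + 27 + 62 + 119 = 354.
Row 3: 99 + 35 + 71 + 107 + 43 = 355.
Row 4: 23 + 79 + 115 + 51 + 87 = 355.
Row 5: 67 + 103 + 59 + 95 + 31 = 355.
Column 1: 111 + 55 + 99 + 23 + 67 = 355.
Column 2: 47 + 91 + 35 + 79 + 103 = 355.
Column 3: 83 + 27 + 71 + 115 + 59 = 355.
Column 4: 39 + 62 + 107 + 51 + 95 = 354.
Column 5: 75 + 119 + 43 + 87 + 31 = 355.
Main diagonal: 111 + 91 + 71 + 51 + 31 = 355.
Anti-diagonal: 75 + 62 + 71 + 79 + 67 = 354.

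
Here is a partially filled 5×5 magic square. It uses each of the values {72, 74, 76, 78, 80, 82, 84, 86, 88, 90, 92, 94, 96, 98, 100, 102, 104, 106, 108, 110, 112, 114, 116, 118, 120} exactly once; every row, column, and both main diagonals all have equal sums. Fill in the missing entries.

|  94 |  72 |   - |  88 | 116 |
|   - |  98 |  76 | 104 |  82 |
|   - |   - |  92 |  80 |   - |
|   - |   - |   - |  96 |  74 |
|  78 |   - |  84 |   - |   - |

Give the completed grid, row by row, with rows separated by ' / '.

The 25 entries sum to 2400, so each line sums to 2400/5 = 480.
Using row 1: 94 + 72 + 88 + 116 + ? → (1,3) = 480 − 370 = 110.
The remaining cell in row 2 is (2,1) = 480 − 360 = 120.
The remaining cell in column 3 is (4,3) = 480 − 362 = 118.
The remaining cell in column 4 is (5,4) = 480 − 368 = 112.
The remaining cell in main diagonal is (5,5) = 480 − 380 = 100.
Using anti-diagonal: 116 + 104 + 92 + 78 + ? → (4,2) = 480 − 390 = 90.
From row 4, 480 − (90 + 118 + 96 + 74) gives (4,1) = 102.
The remaining cell in row 5 is (5,2) = 480 − 374 = 106.
The remaining cell in column 1 is (3,1) = 480 − 394 = 86.
Column 2 needs 480; the known cells sum to 366, so (3,2) = 114.
Column 5 needs 480; the known cells sum to 372, so (3,5) = 108.

94 72 110 88 116 / 120 98 76 104 82 / 86 114 92 80 108 / 102 90 118 96 74 / 78 106 84 112 100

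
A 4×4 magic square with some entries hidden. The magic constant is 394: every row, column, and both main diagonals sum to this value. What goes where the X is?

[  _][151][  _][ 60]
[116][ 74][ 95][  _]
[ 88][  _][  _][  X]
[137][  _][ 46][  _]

The remaining cell in row 2 is (2,4) = 394 − 285 = 109.
Column 1 needs 394; the known cells sum to 341, so (1,1) = 53.
Anti-diagonal needs 394; the known cells sum to 292, so (3,2) = 102.
Using row 1: 53 + 151 + 60 + ? → (1,3) = 394 − 264 = 130.
Using column 2: 151 + 74 + 102 + ? → (4,2) = 394 − 327 = 67.
From column 3, 394 − (130 + 95 + 46) gives (3,3) = 123.
Main diagonal: 53 + 74 + 123 + ? = 394, so (4,4) = 144.
Row 3 must total 394; the given cells sum to 313, so (3,4) = 81.

81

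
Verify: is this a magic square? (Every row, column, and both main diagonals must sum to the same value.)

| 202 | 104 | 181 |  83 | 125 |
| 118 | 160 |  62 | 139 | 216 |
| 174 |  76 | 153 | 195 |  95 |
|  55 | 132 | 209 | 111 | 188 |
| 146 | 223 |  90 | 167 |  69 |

Row 1: 202 + 104 + 181 + 83 + 125 = 695.
Row 2: 118 + 160 + 62 + 139 + 216 = 695.
Row 3: 174 + 76 + 153 + 195 + 95 = 693.
Row 4: 55 + 132 + 209 + 111 + 188 = 695.
Row 5: 146 + 223 + 90 + 167 + 69 = 695.
Column 1: 202 + 118 + 174 + 55 + 146 = 695.
Column 2: 104 + 160 + 76 + 132 + 223 = 695.
Column 3: 181 + 62 + 153 + 209 + 90 = 695.
Column 4: 83 + 139 + 195 + 111 + 167 = 695.
Column 5: 125 + 216 + 95 + 188 + 69 = 693.
Main diagonal: 202 + 160 + 153 + 111 + 69 = 695.
Anti-diagonal: 125 + 139 + 153 + 132 + 146 = 695.

No — column 5 sums to 693 but row 2 sums to 695.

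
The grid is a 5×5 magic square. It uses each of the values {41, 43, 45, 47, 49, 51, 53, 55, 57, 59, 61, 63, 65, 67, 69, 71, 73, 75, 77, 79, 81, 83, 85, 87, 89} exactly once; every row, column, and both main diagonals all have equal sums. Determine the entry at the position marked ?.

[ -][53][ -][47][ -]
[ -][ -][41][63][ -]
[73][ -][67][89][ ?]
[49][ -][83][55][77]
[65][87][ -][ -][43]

51

The 25 entries sum to 1625, so each line sums to 1625/5 = 325.
Using row 4: 49 + 83 + 55 + 77 + ? → (4,2) = 325 − 264 = 61.
The remaining cell in column 4 is (5,4) = 325 − 254 = 71.
Anti-diagonal: 63 + 67 + 61 + 65 + ? = 325, so (1,5) = 69.
Row 5 needs 325; the known cells sum to 266, so (5,3) = 59.
From column 3, 325 − (41 + 67 + 83 + 59) gives (1,3) = 75.
The remaining cell in row 1 is (1,1) = 325 − 244 = 81.
From column 1, 325 − (81 + 73 + 49 + 65) gives (2,1) = 57.
The remaining cell in main diagonal is (2,2) = 325 − 246 = 79.
Row 2 needs 325; the known cells sum to 240, so (2,5) = 85.
Column 2 needs 325; the known cells sum to 280, so (3,2) = 45.
From column 5, 325 − (69 + 85 + 77 + 43) gives (3,5) = 51.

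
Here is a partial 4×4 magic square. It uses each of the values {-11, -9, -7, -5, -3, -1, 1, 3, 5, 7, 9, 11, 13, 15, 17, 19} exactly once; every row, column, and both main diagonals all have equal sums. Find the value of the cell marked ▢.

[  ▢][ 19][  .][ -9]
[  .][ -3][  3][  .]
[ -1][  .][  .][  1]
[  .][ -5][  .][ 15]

-7

The 16 entries sum to 64, so each line sums to 64/4 = 16.
Column 2 must total 16; the given cells sum to 11, so (3,2) = 5.
From column 4, 16 − (-9 + 1 + 15) gives (2,4) = 9.
Using anti-diagonal: -9 + 3 + 5 + ? → (4,1) = 16 − (-1) = 17.
Row 2: -3 + 3 + 9 + ? = 16, so (2,1) = 7.
Using row 3: -1 + 5 + 1 + ? → (3,3) = 16 − 5 = 11.
From row 4, 16 − (17 + (-5) + 15) gives (4,3) = -11.
Column 1 needs 16; the known cells sum to 23, so (1,1) = -7.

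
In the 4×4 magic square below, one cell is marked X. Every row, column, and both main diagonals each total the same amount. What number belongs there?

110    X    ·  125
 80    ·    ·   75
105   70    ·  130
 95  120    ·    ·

65

Column 1 is complete and sums to 390; that is the magic constant.
The remaining cell in row 3 is (3,3) = 390 − 305 = 85.
Column 4 must total 390; the given cells sum to 330, so (4,4) = 60.
Main diagonal: 110 + 85 + 60 + ? = 390, so (2,2) = 135.
Anti-diagonal must total 390; the given cells sum to 290, so (2,3) = 100.
Using row 4: 95 + 120 + 60 + ? → (4,3) = 390 − 275 = 115.
Column 2 needs 390; the known cells sum to 325, so (1,2) = 65.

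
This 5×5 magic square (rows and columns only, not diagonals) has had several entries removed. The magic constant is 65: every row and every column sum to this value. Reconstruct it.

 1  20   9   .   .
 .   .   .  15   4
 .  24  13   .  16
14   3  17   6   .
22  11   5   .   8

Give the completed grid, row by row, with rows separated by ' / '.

1 20 9 23 12 / 18 7 21 15 4 / 10 24 13 2 16 / 14 3 17 6 25 / 22 11 5 19 8

The remaining cell in row 4 is (4,5) = 65 − 40 = 25.
Row 5: 22 + 11 + 5 + 8 + ? = 65, so (5,4) = 19.
From column 2, 65 − (20 + 24 + 3 + 11) gives (2,2) = 7.
Using column 3: 9 + 13 + 17 + 5 + ? → (2,3) = 65 − 44 = 21.
Column 5 needs 65; the known cells sum to 53, so (1,5) = 12.
Row 1 must total 65; the given cells sum to 42, so (1,4) = 23.
The remaining cell in row 2 is (2,1) = 65 − 47 = 18.
Column 1 needs 65; the known cells sum to 55, so (3,1) = 10.
Column 4 needs 65; the known cells sum to 63, so (3,4) = 2.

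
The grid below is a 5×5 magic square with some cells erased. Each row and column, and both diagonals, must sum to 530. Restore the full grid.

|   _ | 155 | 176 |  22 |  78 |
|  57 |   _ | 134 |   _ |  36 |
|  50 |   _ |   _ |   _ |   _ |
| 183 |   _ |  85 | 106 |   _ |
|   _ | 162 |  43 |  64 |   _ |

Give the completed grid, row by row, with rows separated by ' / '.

99 155 176 22 78 / 57 113 134 190 36 / 50 71 92 148 169 / 183 29 85 106 127 / 141 162 43 64 120

The remaining cell in row 1 is (1,1) = 530 − 431 = 99.
Column 1 must total 530; the given cells sum to 389, so (5,1) = 141.
Column 3 needs 530; the known cells sum to 438, so (3,3) = 92.
Row 5: 141 + 162 + 43 + 64 + ? = 530, so (5,5) = 120.
Main diagonal must total 530; the given cells sum to 417, so (2,2) = 113.
Row 2 must total 530; the given cells sum to 340, so (2,4) = 190.
From column 4, 530 − (22 + 190 + 106 + 64) gives (3,4) = 148.
From anti-diagonal, 530 − (78 + 190 + 92 + 141) gives (4,2) = 29.
Row 4 must total 530; the given cells sum to 403, so (4,5) = 127.
Column 2 must total 530; the given cells sum to 459, so (3,2) = 71.
Column 5 needs 530; the known cells sum to 361, so (3,5) = 169.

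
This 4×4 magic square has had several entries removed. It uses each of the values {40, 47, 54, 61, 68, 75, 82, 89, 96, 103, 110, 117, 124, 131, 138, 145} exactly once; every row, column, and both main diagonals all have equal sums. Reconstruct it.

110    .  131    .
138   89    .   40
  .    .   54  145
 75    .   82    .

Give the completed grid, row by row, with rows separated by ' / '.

110 61 131 68 / 138 89 103 40 / 47 124 54 145 / 75 96 82 117

The 16 entries sum to 1480, so each line sums to 1480/4 = 370.
Using row 2: 138 + 89 + 40 + ? → (2,3) = 370 − 267 = 103.
Column 1: 110 + 138 + 75 + ? = 370, so (3,1) = 47.
From main diagonal, 370 − (110 + 89 + 54) gives (4,4) = 117.
Row 3 must total 370; the given cells sum to 246, so (3,2) = 124.
Row 4 needs 370; the known cells sum to 274, so (4,2) = 96.
Column 2 must total 370; the given cells sum to 309, so (1,2) = 61.
From column 4, 370 − (40 + 145 + 117) gives (1,4) = 68.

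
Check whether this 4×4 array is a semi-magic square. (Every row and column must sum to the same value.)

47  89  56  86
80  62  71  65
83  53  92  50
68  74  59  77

Yes

Row 1: 47 + 89 + 56 + 86 = 278.
Row 2: 80 + 62 + 71 + 65 = 278.
Row 3: 83 + 53 + 92 + 50 = 278.
Row 4: 68 + 74 + 59 + 77 = 278.
Column 1: 47 + 80 + 83 + 68 = 278.
Column 2: 89 + 62 + 53 + 74 = 278.
Column 3: 56 + 71 + 92 + 59 = 278.
Column 4: 86 + 65 + 50 + 77 = 278.
All lines sum to 278.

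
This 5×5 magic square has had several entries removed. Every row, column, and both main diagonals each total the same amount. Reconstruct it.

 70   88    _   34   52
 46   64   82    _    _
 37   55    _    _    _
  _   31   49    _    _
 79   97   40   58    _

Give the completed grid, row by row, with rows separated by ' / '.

Column 2 is already complete: 88 + 64 + 55 + 31 + 97 = 335, so that is the magic constant.
Row 1: 70 + 88 + 34 + 52 + ? = 335, so (1,3) = 91.
Row 5 must total 335; the given cells sum to 274, so (5,5) = 61.
Column 1 must total 335; the given cells sum to 232, so (4,1) = 103.
Using column 3: 91 + 82 + 49 + 40 + ? → (3,3) = 335 − 262 = 73.
Using main diagonal: 70 + 64 + 73 + 61 + ? → (4,4) = 335 − 268 = 67.
Anti-diagonal: 52 + 73 + 31 + 79 + ? = 335, so (2,4) = 100.
From row 2, 335 − (46 + 64 + 82 + 100) gives (2,5) = 43.
Row 4 must total 335; the given cells sum to 250, so (4,5) = 85.
Column 4 needs 335; the known cells sum to 259, so (3,4) = 76.
The remaining cell in column 5 is (3,5) = 335 − 241 = 94.

70 88 91 34 52 / 46 64 82 100 43 / 37 55 73 76 94 / 103 31 49 67 85 / 79 97 40 58 61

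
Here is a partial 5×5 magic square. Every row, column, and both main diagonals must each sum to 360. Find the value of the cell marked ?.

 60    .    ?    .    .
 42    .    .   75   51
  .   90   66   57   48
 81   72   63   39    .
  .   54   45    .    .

Using row 3: 90 + 66 + 57 + 48 + ? → (3,1) = 360 − 261 = 99.
Row 4 needs 360; the known cells sum to 255, so (4,5) = 105.
Column 1 must total 360; the given cells sum to 282, so (5,1) = 78.
Anti-diagonal must total 360; the given cells sum to 291, so (1,5) = 69.
Column 5 must total 360; the given cells sum to 273, so (5,5) = 87.
Using main diagonal: 60 + 66 + 39 + 87 + ? → (2,2) = 360 − 252 = 108.
Row 2: 42 + 108 + 75 + 51 + ? = 360, so (2,3) = 84.
From row 5, 360 − (78 + 54 + 45 + 87) gives (5,4) = 96.
From column 2, 360 − (108 + 90 + 72 + 54) gives (1,2) = 36.
The remaining cell in column 3 is (1,3) = 360 − 258 = 102.

102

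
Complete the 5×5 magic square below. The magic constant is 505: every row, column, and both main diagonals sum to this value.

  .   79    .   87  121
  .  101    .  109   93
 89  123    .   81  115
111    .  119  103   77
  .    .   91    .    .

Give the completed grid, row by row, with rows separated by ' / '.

Row 3 must total 505; the given cells sum to 408, so (3,3) = 97.
From row 4, 505 − (111 + 119 + 103 + 77) gives (4,2) = 95.
Column 2: 79 + 101 + 123 + 95 + ? = 505, so (5,2) = 107.
From column 4, 505 − (87 + 109 + 81 + 103) gives (5,4) = 125.
The remaining cell in column 5 is (5,5) = 505 − 406 = 99.
From main diagonal, 505 − (101 + 97 + 103 + 99) gives (1,1) = 105.
From anti-diagonal, 505 − (121 + 109 + 97 + 95) gives (5,1) = 83.
Using row 1: 105 + 79 + 87 + 121 + ? → (1,3) = 505 − 392 = 113.
The remaining cell in column 1 is (2,1) = 505 − 388 = 117.
Column 3 needs 505; the known cells sum to 420, so (2,3) = 85.

105 79 113 87 121 / 117 101 85 109 93 / 89 123 97 81 115 / 111 95 119 103 77 / 83 107 91 125 99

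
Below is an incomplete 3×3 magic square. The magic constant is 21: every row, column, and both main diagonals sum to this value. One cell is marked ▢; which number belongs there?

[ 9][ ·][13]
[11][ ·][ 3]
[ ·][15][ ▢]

5

Row 1 needs 21; the known cells sum to 22, so (1,2) = -1.
Using row 2: 11 + 3 + ? → (2,2) = 21 − 14 = 7.
The remaining cell in column 1 is (3,1) = 21 − 20 = 1.
Using column 3: 13 + 3 + ? → (3,3) = 21 − 16 = 5.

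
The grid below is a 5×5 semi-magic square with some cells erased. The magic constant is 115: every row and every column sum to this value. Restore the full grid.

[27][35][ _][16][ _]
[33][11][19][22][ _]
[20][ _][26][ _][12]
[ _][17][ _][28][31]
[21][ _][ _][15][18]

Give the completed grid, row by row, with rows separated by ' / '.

The remaining cell in row 2 is (2,5) = 115 − 85 = 30.
Using column 1: 27 + 33 + 20 + 21 + ? → (4,1) = 115 − 101 = 14.
The remaining cell in column 4 is (3,4) = 115 − 81 = 34.
Column 5 needs 115; the known cells sum to 91, so (1,5) = 24.
Row 1 needs 115; the known cells sum to 102, so (1,3) = 13.
Row 3 must total 115; the given cells sum to 92, so (3,2) = 23.
Row 4 must total 115; the given cells sum to 90, so (4,3) = 25.
Column 2: 35 + 11 + 23 + 17 + ? = 115, so (5,2) = 29.
Column 3 needs 115; the known cells sum to 83, so (5,3) = 32.

27 35 13 16 24 / 33 11 19 22 30 / 20 23 26 34 12 / 14 17 25 28 31 / 21 29 32 15 18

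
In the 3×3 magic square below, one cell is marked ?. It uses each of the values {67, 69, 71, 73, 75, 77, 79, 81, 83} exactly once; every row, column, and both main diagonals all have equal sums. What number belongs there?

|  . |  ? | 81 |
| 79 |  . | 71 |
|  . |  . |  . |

The 9 entries sum to 675, so each line sums to 675/3 = 225.
Using row 2: 79 + 71 + ? → (2,2) = 225 − 150 = 75.
Column 3 needs 225; the known cells sum to 152, so (3,3) = 73.
Main diagonal: 75 + 73 + ? = 225, so (1,1) = 77.
Anti-diagonal must total 225; the given cells sum to 156, so (3,1) = 69.
The remaining cell in row 1 is (1,2) = 225 − 158 = 67.

67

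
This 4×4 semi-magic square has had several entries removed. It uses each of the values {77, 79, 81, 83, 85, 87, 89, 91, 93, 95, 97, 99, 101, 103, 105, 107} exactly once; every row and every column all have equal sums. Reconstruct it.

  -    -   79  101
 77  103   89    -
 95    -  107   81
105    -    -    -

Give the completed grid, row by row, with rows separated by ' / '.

The 16 entries sum to 1472, so each line sums to 1472/4 = 368.
From row 2, 368 − (77 + 103 + 89) gives (2,4) = 99.
From row 3, 368 − (95 + 107 + 81) gives (3,2) = 85.
Column 1: 77 + 95 + 105 + ? = 368, so (1,1) = 91.
From column 3, 368 − (79 + 89 + 107) gives (4,3) = 93.
From column 4, 368 − (101 + 99 + 81) gives (4,4) = 87.
Row 1 must total 368; the given cells sum to 271, so (1,2) = 97.
Row 4 must total 368; the given cells sum to 285, so (4,2) = 83.

91 97 79 101 / 77 103 89 99 / 95 85 107 81 / 105 83 93 87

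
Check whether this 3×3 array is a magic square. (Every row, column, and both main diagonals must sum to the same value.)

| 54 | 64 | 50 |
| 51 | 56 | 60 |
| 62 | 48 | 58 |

Row 1: 54 + 64 + 50 = 168.
Row 2: 51 + 56 + 60 = 167.
Row 3: 62 + 48 + 58 = 168.
Column 1: 54 + 51 + 62 = 167.
Column 2: 64 + 56 + 48 = 168.
Column 3: 50 + 60 + 58 = 168.
Main diagonal: 54 + 56 + 58 = 168.
Anti-diagonal: 50 + 56 + 62 = 168.

No — row 2 sums to 167 but main diagonal sums to 168.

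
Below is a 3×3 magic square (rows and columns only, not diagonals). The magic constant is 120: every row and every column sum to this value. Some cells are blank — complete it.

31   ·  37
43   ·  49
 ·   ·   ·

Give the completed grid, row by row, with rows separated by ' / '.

31 52 37 / 43 28 49 / 46 40 34

Row 1 must total 120; the given cells sum to 68, so (1,2) = 52.
Using row 2: 43 + 49 + ? → (2,2) = 120 − 92 = 28.
The remaining cell in column 1 is (3,1) = 120 − 74 = 46.
Column 2 needs 120; the known cells sum to 80, so (3,2) = 40.
Column 3 needs 120; the known cells sum to 86, so (3,3) = 34.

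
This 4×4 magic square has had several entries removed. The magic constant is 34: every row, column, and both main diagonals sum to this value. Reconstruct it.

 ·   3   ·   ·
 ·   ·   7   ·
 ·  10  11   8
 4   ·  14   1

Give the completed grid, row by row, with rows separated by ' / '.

16 3 2 13 / 9 6 7 12 / 5 10 11 8 / 4 15 14 1

Row 3 needs 34; the known cells sum to 29, so (3,1) = 5.
Row 4 needs 34; the known cells sum to 19, so (4,2) = 15.
Column 2: 3 + 10 + 15 + ? = 34, so (2,2) = 6.
Column 3 must total 34; the given cells sum to 32, so (1,3) = 2.
Main diagonal needs 34; the known cells sum to 18, so (1,1) = 16.
From anti-diagonal, 34 − (7 + 10 + 4) gives (1,4) = 13.
Column 1: 16 + 5 + 4 + ? = 34, so (2,1) = 9.
The remaining cell in column 4 is (2,4) = 34 − 22 = 12.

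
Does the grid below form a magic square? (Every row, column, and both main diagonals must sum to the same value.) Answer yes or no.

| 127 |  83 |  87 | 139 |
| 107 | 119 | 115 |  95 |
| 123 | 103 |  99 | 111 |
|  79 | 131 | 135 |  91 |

Row 1: 127 + 83 + 87 + 139 = 436.
Row 2: 107 + 119 + 115 + 95 = 436.
Row 3: 123 + 103 + 99 + 111 = 436.
Row 4: 79 + 131 + 135 + 91 = 436.
Column 1: 127 + 107 + 123 + 79 = 436.
Column 2: 83 + 119 + 103 + 131 = 436.
Column 3: 87 + 115 + 99 + 135 = 436.
Column 4: 139 + 95 + 111 + 91 = 436.
Main diagonal: 127 + 119 + 99 + 91 = 436.
Anti-diagonal: 139 + 115 + 103 + 79 = 436.
All lines sum to 436.

Yes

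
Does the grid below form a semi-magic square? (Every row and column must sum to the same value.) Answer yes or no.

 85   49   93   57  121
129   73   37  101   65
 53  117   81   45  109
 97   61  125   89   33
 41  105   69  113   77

Yes

Row 1: 85 + 49 + 93 + 57 + 121 = 405.
Row 2: 129 + 73 + 37 + 101 + 65 = 405.
Row 3: 53 + 117 + 81 + 45 + 109 = 405.
Row 4: 97 + 61 + 125 + 89 + 33 = 405.
Row 5: 41 + 105 + 69 + 113 + 77 = 405.
Column 1: 85 + 129 + 53 + 97 + 41 = 405.
Column 2: 49 + 73 + 117 + 61 + 105 = 405.
Column 3: 93 + 37 + 81 + 125 + 69 = 405.
Column 4: 57 + 101 + 45 + 89 + 113 = 405.
Column 5: 121 + 65 + 109 + 33 + 77 = 405.
All lines sum to 405.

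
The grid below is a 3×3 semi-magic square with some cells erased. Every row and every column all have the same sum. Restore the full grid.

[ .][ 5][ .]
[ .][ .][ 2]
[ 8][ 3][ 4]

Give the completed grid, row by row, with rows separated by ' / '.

1 5 9 / 6 7 2 / 8 3 4

Row 3 is already complete: 8 + 3 + 4 = 15, so that is the magic constant.
Column 2 must total 15; the given cells sum to 8, so (2,2) = 7.
The remaining cell in column 3 is (1,3) = 15 − 6 = 9.
From row 1, 15 − (5 + 9) gives (1,1) = 1.
From row 2, 15 − (7 + 2) gives (2,1) = 6.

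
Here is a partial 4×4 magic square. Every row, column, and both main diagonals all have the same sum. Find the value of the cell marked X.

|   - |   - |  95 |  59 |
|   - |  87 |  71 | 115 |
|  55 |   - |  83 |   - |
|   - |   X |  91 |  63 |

75

Column 3 is complete and sums to 340; that is the magic constant.
Row 2 needs 340; the known cells sum to 273, so (2,1) = 67.
The remaining cell in column 4 is (3,4) = 340 − 237 = 103.
Main diagonal must total 340; the given cells sum to 233, so (1,1) = 107.
Row 1: 107 + 95 + 59 + ? = 340, so (1,2) = 79.
Row 3: 55 + 83 + 103 + ? = 340, so (3,2) = 99.
Column 1: 107 + 67 + 55 + ? = 340, so (4,1) = 111.
Using column 2: 79 + 87 + 99 + ? → (4,2) = 340 − 265 = 75.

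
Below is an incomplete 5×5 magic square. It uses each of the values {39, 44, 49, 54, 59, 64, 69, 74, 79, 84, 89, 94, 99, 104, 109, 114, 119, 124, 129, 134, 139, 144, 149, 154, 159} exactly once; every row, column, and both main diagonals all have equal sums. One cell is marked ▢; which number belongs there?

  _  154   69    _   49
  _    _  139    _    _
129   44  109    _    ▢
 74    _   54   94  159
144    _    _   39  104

64

The 25 entries sum to 2475, so each line sums to 2475/5 = 495.
From row 4, 495 − (74 + 54 + 94 + 159) gives (4,2) = 114.
From column 3, 495 − (69 + 139 + 109 + 54) gives (5,3) = 124.
Using anti-diagonal: 49 + 109 + 114 + 144 + ? → (2,4) = 495 − 416 = 79.
From row 5, 495 − (144 + 124 + 39 + 104) gives (5,2) = 84.
Column 2 must total 495; the given cells sum to 396, so (2,2) = 99.
Main diagonal must total 495; the given cells sum to 406, so (1,1) = 89.
Row 1: 89 + 154 + 69 + 49 + ? = 495, so (1,4) = 134.
Column 1 needs 495; the known cells sum to 436, so (2,1) = 59.
Using column 4: 134 + 79 + 94 + 39 + ? → (3,4) = 495 − 346 = 149.
Using row 2: 59 + 99 + 139 + 79 + ? → (2,5) = 495 − 376 = 119.
Row 3 needs 495; the known cells sum to 431, so (3,5) = 64.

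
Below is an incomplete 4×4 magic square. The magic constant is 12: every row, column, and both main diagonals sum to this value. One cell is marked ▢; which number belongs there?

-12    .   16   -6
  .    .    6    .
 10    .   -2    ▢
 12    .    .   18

Using row 1: -12 + 16 + (-6) + ? → (1,2) = 12 − (-2) = 14.
Column 1 must total 12; the given cells sum to 10, so (2,1) = 2.
Using column 3: 16 + 6 + (-2) + ? → (4,3) = 12 − 20 = -8.
Main diagonal: -12 + (-2) + 18 + ? = 12, so (2,2) = 8.
Using anti-diagonal: -6 + 6 + 12 + ? → (3,2) = 12 − 12 = 0.
Row 2: 2 + 8 + 6 + ? = 12, so (2,4) = -4.
Row 3: 10 + 0 + (-2) + ? = 12, so (3,4) = 4.

4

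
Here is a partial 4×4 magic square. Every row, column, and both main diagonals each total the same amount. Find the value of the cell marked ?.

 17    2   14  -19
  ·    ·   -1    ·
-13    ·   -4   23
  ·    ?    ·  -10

-7

Row 1 is complete and sums to 14; that is the magic constant.
Using row 3: -13 + (-4) + 23 + ? → (3,2) = 14 − 6 = 8.
Column 3 must total 14; the given cells sum to 9, so (4,3) = 5.
Column 4: -19 + 23 + (-10) + ? = 14, so (2,4) = 20.
From main diagonal, 14 − (17 + (-4) + (-10)) gives (2,2) = 11.
Anti-diagonal must total 14; the given cells sum to -12, so (4,1) = 26.
From row 2, 14 − (11 + (-1) + 20) gives (2,1) = -16.
From row 4, 14 − (26 + 5 + (-10)) gives (4,2) = -7.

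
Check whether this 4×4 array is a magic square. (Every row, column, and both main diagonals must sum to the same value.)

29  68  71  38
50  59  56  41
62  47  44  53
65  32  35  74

Row 1: 29 + 68 + 71 + 38 = 206.
Row 2: 50 + 59 + 56 + 41 = 206.
Row 3: 62 + 47 + 44 + 53 = 206.
Row 4: 65 + 32 + 35 + 74 = 206.
Column 1: 29 + 50 + 62 + 65 = 206.
Column 2: 68 + 59 + 47 + 32 = 206.
Column 3: 71 + 56 + 44 + 35 = 206.
Column 4: 38 + 41 + 53 + 74 = 206.
Main diagonal: 29 + 59 + 44 + 74 = 206.
Anti-diagonal: 38 + 56 + 47 + 65 = 206.
All lines sum to 206.

Yes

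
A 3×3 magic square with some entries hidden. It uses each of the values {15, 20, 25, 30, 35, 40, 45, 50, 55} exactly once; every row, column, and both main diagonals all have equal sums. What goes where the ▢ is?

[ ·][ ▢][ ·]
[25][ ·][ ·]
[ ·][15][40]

The 9 entries sum to 315, so each line sums to 315/3 = 105.
Using row 3: 15 + 40 + ? → (3,1) = 105 − 55 = 50.
Column 1 must total 105; the given cells sum to 75, so (1,1) = 30.
Main diagonal: 30 + 40 + ? = 105, so (2,2) = 35.
Anti-diagonal must total 105; the given cells sum to 85, so (1,3) = 20.
Row 1 needs 105; the known cells sum to 50, so (1,2) = 55.

55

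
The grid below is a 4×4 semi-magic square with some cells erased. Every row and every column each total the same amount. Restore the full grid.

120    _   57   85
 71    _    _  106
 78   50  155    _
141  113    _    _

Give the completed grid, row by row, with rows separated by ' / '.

Column 1 is already complete: 120 + 71 + 78 + 141 = 410, so that is the magic constant.
Row 1 needs 410; the known cells sum to 262, so (1,2) = 148.
From row 3, 410 − (78 + 50 + 155) gives (3,4) = 127.
Column 2 must total 410; the given cells sum to 311, so (2,2) = 99.
Column 4: 85 + 106 + 127 + ? = 410, so (4,4) = 92.
Row 2 needs 410; the known cells sum to 276, so (2,3) = 134.
From row 4, 410 − (141 + 113 + 92) gives (4,3) = 64.

120 148 57 85 / 71 99 134 106 / 78 50 155 127 / 141 113 64 92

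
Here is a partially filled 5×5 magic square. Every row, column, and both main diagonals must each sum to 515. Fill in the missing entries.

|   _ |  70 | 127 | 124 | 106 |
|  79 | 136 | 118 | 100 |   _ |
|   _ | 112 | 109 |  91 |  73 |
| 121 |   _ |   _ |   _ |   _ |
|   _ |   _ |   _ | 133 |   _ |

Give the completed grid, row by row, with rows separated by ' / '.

88 70 127 124 106 / 79 136 118 100 82 / 130 112 109 91 73 / 121 103 85 67 139 / 97 94 76 133 115

Using row 1: 70 + 127 + 124 + 106 + ? → (1,1) = 515 − 427 = 88.
Using row 2: 79 + 136 + 118 + 100 + ? → (2,5) = 515 − 433 = 82.
Row 3 must total 515; the given cells sum to 385, so (3,1) = 130.
Using column 1: 88 + 79 + 130 + 121 + ? → (5,1) = 515 − 418 = 97.
The remaining cell in column 4 is (4,4) = 515 − 448 = 67.
Using main diagonal: 88 + 136 + 109 + 67 + ? → (5,5) = 515 − 400 = 115.
From anti-diagonal, 515 − (106 + 100 + 109 + 97) gives (4,2) = 103.
Column 2 must total 515; the given cells sum to 421, so (5,2) = 94.
Using column 5: 106 + 82 + 73 + 115 + ? → (4,5) = 515 − 376 = 139.
The remaining cell in row 4 is (4,3) = 515 − 430 = 85.
Row 5 needs 515; the known cells sum to 439, so (5,3) = 76.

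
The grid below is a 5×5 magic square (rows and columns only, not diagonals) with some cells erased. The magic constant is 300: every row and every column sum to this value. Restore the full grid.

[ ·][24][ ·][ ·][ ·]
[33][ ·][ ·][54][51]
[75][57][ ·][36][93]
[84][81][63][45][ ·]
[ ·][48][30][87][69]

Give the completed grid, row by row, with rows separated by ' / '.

42 24 96 78 60 / 33 90 72 54 51 / 75 57 39 36 93 / 84 81 63 45 27 / 66 48 30 87 69

From row 3, 300 − (75 + 57 + 36 + 93) gives (3,3) = 39.
The remaining cell in row 4 is (4,5) = 300 − 273 = 27.
Using row 5: 48 + 30 + 87 + 69 + ? → (5,1) = 300 − 234 = 66.
Column 1: 33 + 75 + 84 + 66 + ? = 300, so (1,1) = 42.
Column 2 must total 300; the given cells sum to 210, so (2,2) = 90.
Column 4 must total 300; the given cells sum to 222, so (1,4) = 78.
Column 5: 51 + 93 + 27 + 69 + ? = 300, so (1,5) = 60.
From row 1, 300 − (42 + 24 + 78 + 60) gives (1,3) = 96.
Using row 2: 33 + 90 + 54 + 51 + ? → (2,3) = 300 − 228 = 72.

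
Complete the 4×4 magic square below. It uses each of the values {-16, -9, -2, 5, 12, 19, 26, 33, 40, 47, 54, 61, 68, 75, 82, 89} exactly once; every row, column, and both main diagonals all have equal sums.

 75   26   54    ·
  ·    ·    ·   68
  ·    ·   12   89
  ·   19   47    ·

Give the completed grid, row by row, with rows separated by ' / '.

75 26 54 -9 / -16 61 33 68 / 5 40 12 89 / 82 19 47 -2

The 16 entries sum to 584, so each line sums to 584/4 = 146.
Row 1: 75 + 26 + 54 + ? = 146, so (1,4) = -9.
Column 3 needs 146; the known cells sum to 113, so (2,3) = 33.
Using column 4: -9 + 68 + 89 + ? → (4,4) = 146 − 148 = -2.
Main diagonal must total 146; the given cells sum to 85, so (2,2) = 61.
Using row 2: 61 + 33 + 68 + ? → (2,1) = 146 − 162 = -16.
Using row 4: 19 + 47 + (-2) + ? → (4,1) = 146 − 64 = 82.
Column 1 needs 146; the known cells sum to 141, so (3,1) = 5.
From column 2, 146 − (26 + 61 + 19) gives (3,2) = 40.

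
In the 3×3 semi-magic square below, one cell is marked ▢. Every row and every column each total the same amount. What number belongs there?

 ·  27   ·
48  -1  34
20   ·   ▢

Row 2 is complete and sums to 81; that is the magic constant.
From column 1, 81 − (48 + 20) gives (1,1) = 13.
Column 2 must total 81; the given cells sum to 26, so (3,2) = 55.
Using row 1: 13 + 27 + ? → (1,3) = 81 − 40 = 41.
Row 3 must total 81; the given cells sum to 75, so (3,3) = 6.

6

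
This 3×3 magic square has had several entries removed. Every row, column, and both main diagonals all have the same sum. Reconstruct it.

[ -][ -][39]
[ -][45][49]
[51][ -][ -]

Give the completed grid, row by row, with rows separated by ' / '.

43 53 39 / 41 45 49 / 51 37 47

Anti-diagonal is already complete: 39 + 45 + 51 = 135, so that is the magic constant.
Row 2: 45 + 49 + ? = 135, so (2,1) = 41.
Using column 1: 41 + 51 + ? → (1,1) = 135 − 92 = 43.
Using column 3: 39 + 49 + ? → (3,3) = 135 − 88 = 47.
The remaining cell in row 1 is (1,2) = 135 − 82 = 53.
Row 3 needs 135; the known cells sum to 98, so (3,2) = 37.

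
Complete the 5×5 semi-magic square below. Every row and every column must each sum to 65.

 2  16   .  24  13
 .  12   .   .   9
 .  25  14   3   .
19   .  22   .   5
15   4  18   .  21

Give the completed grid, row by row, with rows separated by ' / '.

2 16 10 24 13 / 23 12 1 20 9 / 6 25 14 3 17 / 19 8 22 11 5 / 15 4 18 7 21

From row 1, 65 − (2 + 16 + 24 + 13) gives (1,3) = 10.
Using row 5: 15 + 4 + 18 + 21 + ? → (5,4) = 65 − 58 = 7.
The remaining cell in column 2 is (4,2) = 65 − 57 = 8.
Column 3 must total 65; the given cells sum to 64, so (2,3) = 1.
From column 5, 65 − (13 + 9 + 5 + 21) gives (3,5) = 17.
Row 3 needs 65; the known cells sum to 59, so (3,1) = 6.
Using row 4: 19 + 8 + 22 + 5 + ? → (4,4) = 65 − 54 = 11.
Using column 1: 2 + 6 + 19 + 15 + ? → (2,1) = 65 − 42 = 23.
Column 4 must total 65; the given cells sum to 45, so (2,4) = 20.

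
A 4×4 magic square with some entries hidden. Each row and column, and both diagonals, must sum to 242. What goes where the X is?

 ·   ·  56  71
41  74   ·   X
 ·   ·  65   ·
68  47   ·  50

83

Row 4: 68 + 47 + 50 + ? = 242, so (4,3) = 77.
Column 3 needs 242; the known cells sum to 198, so (2,3) = 44.
Main diagonal: 74 + 65 + 50 + ? = 242, so (1,1) = 53.
Anti-diagonal must total 242; the given cells sum to 183, so (3,2) = 59.
From row 1, 242 − (53 + 56 + 71) gives (1,2) = 62.
Row 2: 41 + 74 + 44 + ? = 242, so (2,4) = 83.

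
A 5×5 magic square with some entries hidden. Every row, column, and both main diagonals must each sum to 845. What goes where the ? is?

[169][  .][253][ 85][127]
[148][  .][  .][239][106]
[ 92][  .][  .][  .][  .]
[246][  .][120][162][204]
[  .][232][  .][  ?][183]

141

Row 1 needs 845; the known cells sum to 634, so (1,2) = 211.
Row 4: 246 + 120 + 162 + 204 + ? = 845, so (4,2) = 113.
From column 1, 845 − (169 + 148 + 92 + 246) gives (5,1) = 190.
Column 5: 127 + 106 + 204 + 183 + ? = 845, so (3,5) = 225.
From anti-diagonal, 845 − (127 + 239 + 113 + 190) gives (3,3) = 176.
Main diagonal must total 845; the given cells sum to 690, so (2,2) = 155.
Row 2 must total 845; the given cells sum to 648, so (2,3) = 197.
From column 2, 845 − (211 + 155 + 113 + 232) gives (3,2) = 134.
Column 3 must total 845; the given cells sum to 746, so (5,3) = 99.
Using row 3: 92 + 134 + 176 + 225 + ? → (3,4) = 845 − 627 = 218.
From row 5, 845 − (190 + 232 + 99 + 183) gives (5,4) = 141.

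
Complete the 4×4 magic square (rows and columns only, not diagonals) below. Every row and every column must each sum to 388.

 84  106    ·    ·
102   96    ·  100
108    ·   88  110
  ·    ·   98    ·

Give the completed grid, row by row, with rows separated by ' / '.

Row 2: 102 + 96 + 100 + ? = 388, so (2,3) = 90.
Row 3 needs 388; the known cells sum to 306, so (3,2) = 82.
From column 1, 388 − (84 + 102 + 108) gives (4,1) = 94.
Using column 2: 106 + 96 + 82 + ? → (4,2) = 388 − 284 = 104.
Column 3 needs 388; the known cells sum to 276, so (1,3) = 112.
From row 1, 388 − (84 + 106 + 112) gives (1,4) = 86.
Row 4: 94 + 104 + 98 + ? = 388, so (4,4) = 92.

84 106 112 86 / 102 96 90 100 / 108 82 88 110 / 94 104 98 92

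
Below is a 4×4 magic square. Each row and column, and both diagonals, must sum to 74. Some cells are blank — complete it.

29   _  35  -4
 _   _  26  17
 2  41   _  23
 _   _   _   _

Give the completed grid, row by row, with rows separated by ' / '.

29 14 35 -4 / 32 -1 26 17 / 2 41 8 23 / 11 20 5 38

From row 1, 74 − (29 + 35 + (-4)) gives (1,2) = 14.
Using row 3: 2 + 41 + 23 + ? → (3,3) = 74 − 66 = 8.
Column 3 must total 74; the given cells sum to 69, so (4,3) = 5.
Column 4 must total 74; the given cells sum to 36, so (4,4) = 38.
Main diagonal: 29 + 8 + 38 + ? = 74, so (2,2) = -1.
The remaining cell in anti-diagonal is (4,1) = 74 − 63 = 11.
From row 2, 74 − (-1 + 26 + 17) gives (2,1) = 32.
The remaining cell in row 4 is (4,2) = 74 − 54 = 20.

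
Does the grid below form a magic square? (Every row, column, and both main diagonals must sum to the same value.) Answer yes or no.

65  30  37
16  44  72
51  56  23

No — row 3 sums to 130 but anti-diagonal sums to 132.

Row 1: 65 + 30 + 37 = 132.
Row 2: 16 + 44 + 72 = 132.
Row 3: 51 + 56 + 23 = 130.
Column 1: 65 + 16 + 51 = 132.
Column 2: 30 + 44 + 56 = 130.
Column 3: 37 + 72 + 23 = 132.
Main diagonal: 65 + 44 + 23 = 132.
Anti-diagonal: 37 + 44 + 51 = 132.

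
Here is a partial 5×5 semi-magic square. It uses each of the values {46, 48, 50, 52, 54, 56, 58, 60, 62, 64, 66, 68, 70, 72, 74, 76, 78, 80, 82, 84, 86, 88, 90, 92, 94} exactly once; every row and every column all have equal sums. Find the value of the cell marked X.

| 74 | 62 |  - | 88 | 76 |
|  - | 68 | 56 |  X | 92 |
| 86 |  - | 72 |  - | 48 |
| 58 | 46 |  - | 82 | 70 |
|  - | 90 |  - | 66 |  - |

54

The 25 entries sum to 1750, so each line sums to 1750/5 = 350.
Row 1: 74 + 62 + 88 + 76 + ? = 350, so (1,3) = 50.
Row 4 needs 350; the known cells sum to 256, so (4,3) = 94.
Column 2 needs 350; the known cells sum to 266, so (3,2) = 84.
Column 3 needs 350; the known cells sum to 272, so (5,3) = 78.
Column 5: 76 + 92 + 48 + 70 + ? = 350, so (5,5) = 64.
Row 3 needs 350; the known cells sum to 290, so (3,4) = 60.
Row 5: 90 + 78 + 66 + 64 + ? = 350, so (5,1) = 52.
Using column 1: 74 + 86 + 58 + 52 + ? → (2,1) = 350 − 270 = 80.
Column 4 needs 350; the known cells sum to 296, so (2,4) = 54.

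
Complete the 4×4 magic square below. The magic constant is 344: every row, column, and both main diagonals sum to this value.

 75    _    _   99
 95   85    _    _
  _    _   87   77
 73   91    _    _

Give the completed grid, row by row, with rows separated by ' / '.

The remaining cell in column 1 is (3,1) = 344 − 243 = 101.
The remaining cell in main diagonal is (4,4) = 344 − 247 = 97.
Row 3 needs 344; the known cells sum to 265, so (3,2) = 79.
Using row 4: 73 + 91 + 97 + ? → (4,3) = 344 − 261 = 83.
Column 2 needs 344; the known cells sum to 255, so (1,2) = 89.
Column 4: 99 + 77 + 97 + ? = 344, so (2,4) = 71.
Anti-diagonal needs 344; the known cells sum to 251, so (2,3) = 93.
Row 1 needs 344; the known cells sum to 263, so (1,3) = 81.

75 89 81 99 / 95 85 93 71 / 101 79 87 77 / 73 91 83 97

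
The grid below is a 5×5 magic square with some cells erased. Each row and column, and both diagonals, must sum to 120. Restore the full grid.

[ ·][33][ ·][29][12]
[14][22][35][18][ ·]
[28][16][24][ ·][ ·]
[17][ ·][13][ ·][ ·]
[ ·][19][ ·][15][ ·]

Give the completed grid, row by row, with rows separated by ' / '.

25 33 21 29 12 / 14 22 35 18 31 / 28 16 24 32 20 / 17 30 13 26 34 / 36 19 27 15 23

From row 2, 120 − (14 + 22 + 35 + 18) gives (2,5) = 31.
From column 2, 120 − (33 + 22 + 16 + 19) gives (4,2) = 30.
Anti-diagonal needs 120; the known cells sum to 84, so (5,1) = 36.
Using column 1: 14 + 28 + 17 + 36 + ? → (1,1) = 120 − 95 = 25.
Row 1: 25 + 33 + 29 + 12 + ? = 120, so (1,3) = 21.
Column 3: 21 + 35 + 24 + 13 + ? = 120, so (5,3) = 27.
Using row 5: 36 + 19 + 27 + 15 + ? → (5,5) = 120 − 97 = 23.
From main diagonal, 120 − (25 + 22 + 24 + 23) gives (4,4) = 26.
Row 4: 17 + 30 + 13 + 26 + ? = 120, so (4,5) = 34.
From column 4, 120 − (29 + 18 + 26 + 15) gives (3,4) = 32.
The remaining cell in column 5 is (3,5) = 120 − 100 = 20.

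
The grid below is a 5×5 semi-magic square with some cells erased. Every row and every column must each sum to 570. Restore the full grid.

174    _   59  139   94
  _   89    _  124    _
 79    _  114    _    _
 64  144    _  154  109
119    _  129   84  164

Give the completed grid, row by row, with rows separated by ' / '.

174 104 59 139 94 / 134 89 169 124 54 / 79 159 114 69 149 / 64 144 99 154 109 / 119 74 129 84 164

The remaining cell in row 1 is (1,2) = 570 − 466 = 104.
Row 4 needs 570; the known cells sum to 471, so (4,3) = 99.
Row 5: 119 + 129 + 84 + 164 + ? = 570, so (5,2) = 74.
Using column 1: 174 + 79 + 64 + 119 + ? → (2,1) = 570 − 436 = 134.
Column 2 must total 570; the given cells sum to 411, so (3,2) = 159.
Column 3: 59 + 114 + 99 + 129 + ? = 570, so (2,3) = 169.
Column 4: 139 + 124 + 154 + 84 + ? = 570, so (3,4) = 69.
Row 2 needs 570; the known cells sum to 516, so (2,5) = 54.
From row 3, 570 − (79 + 159 + 114 + 69) gives (3,5) = 149.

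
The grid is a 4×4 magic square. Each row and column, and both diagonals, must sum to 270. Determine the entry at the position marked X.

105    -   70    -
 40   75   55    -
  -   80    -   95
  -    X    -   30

Row 2: 40 + 75 + 55 + ? = 270, so (2,4) = 100.
Column 4 needs 270; the known cells sum to 225, so (1,4) = 45.
Using main diagonal: 105 + 75 + 30 + ? → (3,3) = 270 − 210 = 60.
The remaining cell in anti-diagonal is (4,1) = 270 − 180 = 90.
Row 1: 105 + 70 + 45 + ? = 270, so (1,2) = 50.
Row 3: 80 + 60 + 95 + ? = 270, so (3,1) = 35.
Column 2 must total 270; the given cells sum to 205, so (4,2) = 65.

65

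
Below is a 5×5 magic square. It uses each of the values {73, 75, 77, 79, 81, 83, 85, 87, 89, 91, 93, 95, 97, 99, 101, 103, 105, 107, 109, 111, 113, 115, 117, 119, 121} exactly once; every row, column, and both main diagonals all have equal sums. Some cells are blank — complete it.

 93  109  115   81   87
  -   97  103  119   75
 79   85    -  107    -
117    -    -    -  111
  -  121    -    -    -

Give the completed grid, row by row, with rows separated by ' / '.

93 109 115 81 87 / 91 97 103 119 75 / 79 85 101 107 113 / 117 73 89 95 111 / 105 121 77 83 99

The 25 entries sum to 2425, so each line sums to 2425/5 = 485.
From row 2, 485 − (97 + 103 + 119 + 75) gives (2,1) = 91.
Using column 1: 93 + 91 + 79 + 117 + ? → (5,1) = 485 − 380 = 105.
Column 2: 109 + 97 + 85 + 121 + ? = 485, so (4,2) = 73.
Anti-diagonal needs 485; the known cells sum to 384, so (3,3) = 101.
The remaining cell in row 3 is (3,5) = 485 − 372 = 113.
Column 5 must total 485; the given cells sum to 386, so (5,5) = 99.
Main diagonal needs 485; the known cells sum to 390, so (4,4) = 95.
Using row 4: 117 + 73 + 95 + 111 + ? → (4,3) = 485 − 396 = 89.
Using column 3: 115 + 103 + 101 + 89 + ? → (5,3) = 485 − 408 = 77.
The remaining cell in column 4 is (5,4) = 485 − 402 = 83.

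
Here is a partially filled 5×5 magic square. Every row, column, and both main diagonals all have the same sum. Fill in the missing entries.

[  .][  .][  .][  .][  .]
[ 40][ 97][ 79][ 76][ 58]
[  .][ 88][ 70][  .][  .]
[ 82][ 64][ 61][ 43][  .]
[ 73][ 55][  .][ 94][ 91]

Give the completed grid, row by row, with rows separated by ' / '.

Row 2 is already complete: 40 + 97 + 79 + 76 + 58 = 350, so that is the magic constant.
Row 4 must total 350; the given cells sum to 250, so (4,5) = 100.
From row 5, 350 − (73 + 55 + 94 + 91) gives (5,3) = 37.
The remaining cell in column 2 is (1,2) = 350 − 304 = 46.
The remaining cell in column 3 is (1,3) = 350 − 247 = 103.
Main diagonal: 97 + 70 + 43 + 91 + ? = 350, so (1,1) = 49.
From anti-diagonal, 350 − (76 + 70 + 64 + 73) gives (1,5) = 67.
Using row 1: 49 + 46 + 103 + 67 + ? → (1,4) = 350 − 265 = 85.
Column 1 must total 350; the given cells sum to 244, so (3,1) = 106.
Column 4 needs 350; the known cells sum to 298, so (3,4) = 52.
Column 5 needs 350; the known cells sum to 316, so (3,5) = 34.

49 46 103 85 67 / 40 97 79 76 58 / 106 88 70 52 34 / 82 64 61 43 100 / 73 55 37 94 91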